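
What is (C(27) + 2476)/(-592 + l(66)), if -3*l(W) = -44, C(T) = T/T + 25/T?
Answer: -16726/3897 ≈ -4.2920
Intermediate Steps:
C(T) = 1 + 25/T
l(W) = 44/3 (l(W) = -1/3*(-44) = 44/3)
(C(27) + 2476)/(-592 + l(66)) = ((25 + 27)/27 + 2476)/(-592 + 44/3) = ((1/27)*52 + 2476)/(-1732/3) = (52/27 + 2476)*(-3/1732) = (66904/27)*(-3/1732) = -16726/3897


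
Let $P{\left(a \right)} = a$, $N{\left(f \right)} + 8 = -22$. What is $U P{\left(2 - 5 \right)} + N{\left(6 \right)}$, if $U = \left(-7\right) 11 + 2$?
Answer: $195$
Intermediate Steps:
$N{\left(f \right)} = -30$ ($N{\left(f \right)} = -8 - 22 = -30$)
$U = -75$ ($U = -77 + 2 = -75$)
$U P{\left(2 - 5 \right)} + N{\left(6 \right)} = - 75 \left(2 - 5\right) - 30 = \left(-75\right) \left(-3\right) - 30 = 225 - 30 = 195$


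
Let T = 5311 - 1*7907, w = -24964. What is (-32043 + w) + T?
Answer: -59603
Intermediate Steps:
T = -2596 (T = 5311 - 7907 = -2596)
(-32043 + w) + T = (-32043 - 24964) - 2596 = -57007 - 2596 = -59603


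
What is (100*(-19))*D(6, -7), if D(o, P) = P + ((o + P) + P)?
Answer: 28500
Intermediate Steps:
D(o, P) = o + 3*P (D(o, P) = P + ((P + o) + P) = P + (o + 2*P) = o + 3*P)
(100*(-19))*D(6, -7) = (100*(-19))*(6 + 3*(-7)) = -1900*(6 - 21) = -1900*(-15) = 28500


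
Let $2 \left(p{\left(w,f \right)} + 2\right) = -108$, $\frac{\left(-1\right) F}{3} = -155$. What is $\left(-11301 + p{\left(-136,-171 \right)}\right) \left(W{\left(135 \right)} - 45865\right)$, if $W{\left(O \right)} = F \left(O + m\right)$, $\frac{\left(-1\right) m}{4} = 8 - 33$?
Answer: $-720147370$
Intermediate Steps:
$m = 100$ ($m = - 4 \left(8 - 33\right) = \left(-4\right) \left(-25\right) = 100$)
$F = 465$ ($F = \left(-3\right) \left(-155\right) = 465$)
$p{\left(w,f \right)} = -56$ ($p{\left(w,f \right)} = -2 + \frac{1}{2} \left(-108\right) = -2 - 54 = -56$)
$W{\left(O \right)} = 46500 + 465 O$ ($W{\left(O \right)} = 465 \left(O + 100\right) = 465 \left(100 + O\right) = 46500 + 465 O$)
$\left(-11301 + p{\left(-136,-171 \right)}\right) \left(W{\left(135 \right)} - 45865\right) = \left(-11301 - 56\right) \left(\left(46500 + 465 \cdot 135\right) - 45865\right) = - 11357 \left(\left(46500 + 62775\right) - 45865\right) = - 11357 \left(109275 - 45865\right) = \left(-11357\right) 63410 = -720147370$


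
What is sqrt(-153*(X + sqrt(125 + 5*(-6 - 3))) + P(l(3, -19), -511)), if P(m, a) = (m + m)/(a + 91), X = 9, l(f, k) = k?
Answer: sqrt(-60721710 - 26989200*sqrt(5))/210 ≈ 52.396*I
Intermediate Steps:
P(m, a) = 2*m/(91 + a) (P(m, a) = (2*m)/(91 + a) = 2*m/(91 + a))
sqrt(-153*(X + sqrt(125 + 5*(-6 - 3))) + P(l(3, -19), -511)) = sqrt(-153*(9 + sqrt(125 + 5*(-6 - 3))) + 2*(-19)/(91 - 511)) = sqrt(-153*(9 + sqrt(125 + 5*(-9))) + 2*(-19)/(-420)) = sqrt(-153*(9 + sqrt(125 - 45)) + 2*(-19)*(-1/420)) = sqrt(-153*(9 + sqrt(80)) + 19/210) = sqrt(-153*(9 + 4*sqrt(5)) + 19/210) = sqrt((-1377 - 612*sqrt(5)) + 19/210) = sqrt(-289151/210 - 612*sqrt(5))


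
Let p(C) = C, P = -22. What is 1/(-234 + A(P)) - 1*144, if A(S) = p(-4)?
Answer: -34273/238 ≈ -144.00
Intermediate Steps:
A(S) = -4
1/(-234 + A(P)) - 1*144 = 1/(-234 - 4) - 1*144 = 1/(-238) - 144 = -1/238 - 144 = -34273/238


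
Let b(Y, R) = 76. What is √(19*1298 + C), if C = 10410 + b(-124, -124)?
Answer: 2*√8787 ≈ 187.48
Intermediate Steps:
C = 10486 (C = 10410 + 76 = 10486)
√(19*1298 + C) = √(19*1298 + 10486) = √(24662 + 10486) = √35148 = 2*√8787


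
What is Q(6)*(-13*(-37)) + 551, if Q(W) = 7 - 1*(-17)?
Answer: 12095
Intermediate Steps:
Q(W) = 24 (Q(W) = 7 + 17 = 24)
Q(6)*(-13*(-37)) + 551 = 24*(-13*(-37)) + 551 = 24*481 + 551 = 11544 + 551 = 12095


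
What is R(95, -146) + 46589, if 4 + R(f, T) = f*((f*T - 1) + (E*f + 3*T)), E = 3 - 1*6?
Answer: -1339845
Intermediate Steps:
E = -3 (E = 3 - 6 = -3)
R(f, T) = -4 + f*(-1 - 3*f + 3*T + T*f) (R(f, T) = -4 + f*((f*T - 1) + (-3*f + 3*T)) = -4 + f*((T*f - 1) + (-3*f + 3*T)) = -4 + f*((-1 + T*f) + (-3*f + 3*T)) = -4 + f*(-1 - 3*f + 3*T + T*f))
R(95, -146) + 46589 = (-4 - 1*95 - 3*95**2 - 146*95**2 + 3*(-146)*95) + 46589 = (-4 - 95 - 3*9025 - 146*9025 - 41610) + 46589 = (-4 - 95 - 27075 - 1317650 - 41610) + 46589 = -1386434 + 46589 = -1339845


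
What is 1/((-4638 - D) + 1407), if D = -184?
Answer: -1/3047 ≈ -0.00032819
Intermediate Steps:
1/((-4638 - D) + 1407) = 1/((-4638 - 1*(-184)) + 1407) = 1/((-4638 + 184) + 1407) = 1/(-4454 + 1407) = 1/(-3047) = -1/3047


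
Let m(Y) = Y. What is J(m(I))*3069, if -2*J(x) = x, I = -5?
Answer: 15345/2 ≈ 7672.5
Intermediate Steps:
J(x) = -x/2
J(m(I))*3069 = -½*(-5)*3069 = (5/2)*3069 = 15345/2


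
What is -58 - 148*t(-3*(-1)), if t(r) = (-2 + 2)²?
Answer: -58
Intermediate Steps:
t(r) = 0 (t(r) = 0² = 0)
-58 - 148*t(-3*(-1)) = -58 - 148*0 = -58 + 0 = -58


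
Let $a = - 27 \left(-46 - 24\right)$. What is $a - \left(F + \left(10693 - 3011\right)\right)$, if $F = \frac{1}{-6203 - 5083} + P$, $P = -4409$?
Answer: $- \frac{15608537}{11286} \approx -1383.0$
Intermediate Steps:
$F = - \frac{49759975}{11286}$ ($F = \frac{1}{-6203 - 5083} - 4409 = \frac{1}{-11286} - 4409 = - \frac{1}{11286} - 4409 = - \frac{49759975}{11286} \approx -4409.0$)
$a = 1890$ ($a = - 27 \left(-46 - 24\right) = \left(-27\right) \left(-70\right) = 1890$)
$a - \left(F + \left(10693 - 3011\right)\right) = 1890 - \left(- \frac{49759975}{11286} + \left(10693 - 3011\right)\right) = 1890 - \left(- \frac{49759975}{11286} + 7682\right) = 1890 - \frac{36939077}{11286} = - \frac{15608537}{11286}$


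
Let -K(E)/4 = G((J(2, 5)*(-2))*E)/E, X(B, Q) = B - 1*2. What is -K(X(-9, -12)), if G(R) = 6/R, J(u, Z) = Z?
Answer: -12/605 ≈ -0.019835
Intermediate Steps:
X(B, Q) = -2 + B (X(B, Q) = B - 2 = -2 + B)
K(E) = 12/(5*E²) (K(E) = -4*6/(((5*(-2))*E))/E = -4*6/((-10*E))/E = -4*6*(-1/(10*E))/E = -4*(-3/(5*E))/E = -(-12)/(5*E²) = 12/(5*E²))
-K(X(-9, -12)) = -12/(5*(-2 - 9)²) = -12/(5*(-11)²) = -12/(5*121) = -1*12/605 = -12/605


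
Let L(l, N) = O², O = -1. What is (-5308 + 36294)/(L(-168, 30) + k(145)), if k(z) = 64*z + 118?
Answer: 30986/9399 ≈ 3.2967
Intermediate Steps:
L(l, N) = 1 (L(l, N) = (-1)² = 1)
k(z) = 118 + 64*z
(-5308 + 36294)/(L(-168, 30) + k(145)) = (-5308 + 36294)/(1 + (118 + 64*145)) = 30986/(1 + (118 + 9280)) = 30986/(1 + 9398) = 30986/9399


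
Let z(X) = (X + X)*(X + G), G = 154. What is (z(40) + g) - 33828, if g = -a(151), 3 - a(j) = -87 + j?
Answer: -18247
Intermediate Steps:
z(X) = 2*X*(154 + X) (z(X) = (X + X)*(X + 154) = (2*X)*(154 + X) = 2*X*(154 + X))
a(j) = 90 - j (a(j) = 3 - (-87 + j) = 3 + (87 - j) = 90 - j)
g = 61 (g = -(90 - 1*151) = -(90 - 151) = -1*(-61) = 61)
(z(40) + g) - 33828 = (2*40*(154 + 40) + 61) - 33828 = (2*40*194 + 61) - 33828 = (15520 + 61) - 33828 = 15581 - 33828 = -18247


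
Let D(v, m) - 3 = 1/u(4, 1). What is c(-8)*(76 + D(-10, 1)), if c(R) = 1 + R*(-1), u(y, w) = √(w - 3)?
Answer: 711 - 9*I*√2/2 ≈ 711.0 - 6.364*I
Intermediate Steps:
u(y, w) = √(-3 + w)
D(v, m) = 3 - I*√2/2 (D(v, m) = 3 + 1/(√(-3 + 1)) = 3 + 1/(√(-2)) = 3 + 1/(I*√2) = 3 - I*√2/2)
c(R) = 1 - R
c(-8)*(76 + D(-10, 1)) = (1 - 1*(-8))*(76 + (3 - I*√2/2)) = (1 + 8)*(79 - I*√2/2) = 9*(79 - I*√2/2) = 711 - 9*I*√2/2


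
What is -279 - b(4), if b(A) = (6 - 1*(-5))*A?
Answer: -323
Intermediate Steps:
b(A) = 11*A (b(A) = (6 + 5)*A = 11*A)
-279 - b(4) = -279 - 11*4 = -279 - 1*44 = -279 - 44 = -323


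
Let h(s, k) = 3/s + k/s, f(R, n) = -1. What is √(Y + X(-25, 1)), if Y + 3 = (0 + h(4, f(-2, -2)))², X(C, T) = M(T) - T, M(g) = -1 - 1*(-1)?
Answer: I*√15/2 ≈ 1.9365*I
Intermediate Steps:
M(g) = 0 (M(g) = -1 + 1 = 0)
X(C, T) = -T (X(C, T) = 0 - T = -T)
Y = -11/4 (Y = -3 + (0 + (3 - 1)/4)² = -3 + (0 + (¼)*2)² = -3 + (0 + ½)² = -3 + (½)² = -3 + ¼ = -11/4 ≈ -2.7500)
√(Y + X(-25, 1)) = √(-11/4 - 1*1) = √(-11/4 - 1) = √(-15/4) = I*√15/2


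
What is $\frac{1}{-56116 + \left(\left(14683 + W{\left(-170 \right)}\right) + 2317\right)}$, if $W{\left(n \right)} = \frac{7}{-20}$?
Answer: $- \frac{20}{782327} \approx -2.5565 \cdot 10^{-5}$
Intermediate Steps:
$W{\left(n \right)} = - \frac{7}{20}$ ($W{\left(n \right)} = 7 \left(- \frac{1}{20}\right) = - \frac{7}{20}$)
$\frac{1}{-56116 + \left(\left(14683 + W{\left(-170 \right)}\right) + 2317\right)} = \frac{1}{-56116 + \left(\left(14683 - \frac{7}{20}\right) + 2317\right)} = \frac{1}{-56116 + \left(\frac{293653}{20} + 2317\right)} = \frac{1}{-56116 + \frac{339993}{20}} = \frac{1}{- \frac{782327}{20}} = - \frac{20}{782327}$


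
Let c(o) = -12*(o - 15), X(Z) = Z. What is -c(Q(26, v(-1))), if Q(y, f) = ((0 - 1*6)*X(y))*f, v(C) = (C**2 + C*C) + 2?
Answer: -7668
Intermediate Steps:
v(C) = 2 + 2*C**2 (v(C) = (C**2 + C**2) + 2 = 2*C**2 + 2 = 2 + 2*C**2)
Q(y, f) = -6*f*y (Q(y, f) = ((0 - 1*6)*y)*f = ((0 - 6)*y)*f = (-6*y)*f = -6*f*y)
c(o) = 180 - 12*o (c(o) = -12*(-15 + o) = 180 - 12*o)
-c(Q(26, v(-1))) = -(180 - (-72)*(2 + 2*(-1)**2)*26) = -(180 - (-72)*(2 + 2*1)*26) = -(180 - (-72)*(2 + 2)*26) = -(180 - (-72)*4*26) = -(180 - 12*(-624)) = -(180 + 7488) = -1*7668 = -7668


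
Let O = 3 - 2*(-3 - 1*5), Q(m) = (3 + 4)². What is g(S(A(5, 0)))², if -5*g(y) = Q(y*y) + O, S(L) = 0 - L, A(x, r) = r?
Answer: 4624/25 ≈ 184.96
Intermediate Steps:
Q(m) = 49 (Q(m) = 7² = 49)
S(L) = -L
O = 19 (O = 3 - 2*(-3 - 5) = 3 - 2*(-8) = 3 + 16 = 19)
g(y) = -68/5 (g(y) = -(49 + 19)/5 = -⅕*68 = -68/5)
g(S(A(5, 0)))² = (-68/5)² = 4624/25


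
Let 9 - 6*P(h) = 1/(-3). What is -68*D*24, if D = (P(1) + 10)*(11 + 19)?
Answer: -565760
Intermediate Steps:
P(h) = 14/9 (P(h) = 3/2 - 1/6/(-3) = 3/2 - 1/6*(-1/3) = 3/2 + 1/18 = 14/9)
D = 1040/3 (D = (14/9 + 10)*(11 + 19) = (104/9)*30 = 1040/3 ≈ 346.67)
-68*D*24 = -68*1040/3*24 = -70720/3*24 = -565760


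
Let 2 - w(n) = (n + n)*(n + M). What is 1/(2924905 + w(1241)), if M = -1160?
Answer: 1/2723865 ≈ 3.6713e-7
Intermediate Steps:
w(n) = 2 - 2*n*(-1160 + n) (w(n) = 2 - (n + n)*(n - 1160) = 2 - 2*n*(-1160 + n))
1/(2924905 + w(1241)) = 1/(2924905 + (2 - 2*1241² + 2320*1241)) = 1/(2924905 + (2 - 2*1540081 + 2879120)) = 1/(2924905 + (2 - 3080162 + 2879120)) = 1/(2924905 - 201040) = 1/2723865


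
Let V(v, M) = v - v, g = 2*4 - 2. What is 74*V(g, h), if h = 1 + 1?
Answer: 0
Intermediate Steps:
g = 6 (g = 8 - 2 = 6)
h = 2
V(v, M) = 0
74*V(g, h) = 74*0 = 0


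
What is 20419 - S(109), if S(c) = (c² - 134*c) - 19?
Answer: 23163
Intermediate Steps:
S(c) = -19 + c² - 134*c
20419 - S(109) = 20419 - (-19 + 109² - 134*109) = 20419 - (-19 + 11881 - 14606) = 20419 - 1*(-2744) = 20419 + 2744 = 23163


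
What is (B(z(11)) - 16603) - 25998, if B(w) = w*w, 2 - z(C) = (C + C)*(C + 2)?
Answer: 38055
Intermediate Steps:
z(C) = 2 - 2*C*(2 + C) (z(C) = 2 - (C + C)*(C + 2) = 2 - 2*C*(2 + C))
B(w) = w**2
(B(z(11)) - 16603) - 25998 = ((2 - 4*11 - 2*11**2)**2 - 16603) - 25998 = ((2 - 44 - 2*121)**2 - 16603) - 25998 = ((2 - 44 - 242)**2 - 16603) - 25998 = ((-284)**2 - 16603) - 25998 = (80656 - 16603) - 25998 = 64053 - 25998 = 38055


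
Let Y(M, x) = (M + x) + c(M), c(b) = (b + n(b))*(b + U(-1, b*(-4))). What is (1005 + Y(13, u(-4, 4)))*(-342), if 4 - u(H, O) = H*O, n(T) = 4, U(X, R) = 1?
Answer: -436392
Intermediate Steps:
u(H, O) = 4 - H*O
c(b) = (1 + b)*(4 + b) (c(b) = (b + 4)*(b + 1) = (4 + b)*(1 + b) = (1 + b)*(4 + b))
Y(M, x) = 4 + x + M² + 6*M (Y(M, x) = (M + x) + (4 + M² + 5*M) = 4 + x + M² + 6*M)
(1005 + Y(13, u(-4, 4)))*(-342) = (1005 + (4 + (4 - 1*(-4)*4) + 13² + 6*13))*(-342) = (1005 + (4 + (4 + 16) + 169 + 78))*(-342) = (1005 + (4 + 20 + 169 + 78))*(-342) = (1005 + 271)*(-342) = 1276*(-342) = -436392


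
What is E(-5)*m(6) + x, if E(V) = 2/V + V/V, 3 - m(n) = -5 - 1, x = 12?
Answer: 87/5 ≈ 17.400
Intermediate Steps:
m(n) = 9 (m(n) = 3 - (-5 - 1) = 3 - 1*(-6) = 3 + 6 = 9)
E(V) = 1 + 2/V (E(V) = 2/V + 1 = 1 + 2/V)
E(-5)*m(6) + x = ((2 - 5)/(-5))*9 + 12 = -⅕*(-3)*9 + 12 = (⅗)*9 + 12 = 27/5 + 12 = 87/5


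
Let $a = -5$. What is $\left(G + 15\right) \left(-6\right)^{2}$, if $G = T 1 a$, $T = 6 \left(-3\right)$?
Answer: $3780$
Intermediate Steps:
$T = -18$
$G = 90$ ($G = \left(-18\right) 1 \left(-5\right) = \left(-18\right) \left(-5\right) = 90$)
$\left(G + 15\right) \left(-6\right)^{2} = \left(90 + 15\right) \left(-6\right)^{2} = 105 \cdot 36 = 3780$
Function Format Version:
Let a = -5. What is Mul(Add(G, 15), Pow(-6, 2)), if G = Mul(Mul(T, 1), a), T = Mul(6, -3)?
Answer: 3780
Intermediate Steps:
T = -18
G = 90 (G = Mul(Mul(-18, 1), -5) = Mul(-18, -5) = 90)
Mul(Add(G, 15), Pow(-6, 2)) = Mul(Add(90, 15), Pow(-6, 2)) = Mul(105, 36) = 3780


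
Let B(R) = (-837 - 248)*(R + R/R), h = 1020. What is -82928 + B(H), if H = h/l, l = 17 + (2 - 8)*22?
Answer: -1710959/23 ≈ -74390.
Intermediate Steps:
l = -115 (l = 17 - 6*22 = 17 - 132 = -115)
H = -204/23 (H = 1020/(-115) = 1020*(-1/115) = -204/23 ≈ -8.8696)
B(R) = -1085 - 1085*R (B(R) = -1085*(R + 1) = -1085*(1 + R) = -1085 - 1085*R)
-82928 + B(H) = -82928 + (-1085 - 1085*(-204/23)) = -82928 + (-1085 + 221340/23) = -82928 + 196385/23 = -1710959/23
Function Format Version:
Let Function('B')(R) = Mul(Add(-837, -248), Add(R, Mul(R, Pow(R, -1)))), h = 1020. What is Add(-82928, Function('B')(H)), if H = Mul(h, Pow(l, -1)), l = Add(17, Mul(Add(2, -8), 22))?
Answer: Rational(-1710959, 23) ≈ -74390.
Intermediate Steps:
l = -115 (l = Add(17, Mul(-6, 22)) = Add(17, -132) = -115)
H = Rational(-204, 23) (H = Mul(1020, Pow(-115, -1)) = Mul(1020, Rational(-1, 115)) = Rational(-204, 23) ≈ -8.8696)
Function('B')(R) = Add(-1085, Mul(-1085, R)) (Function('B')(R) = Mul(-1085, Add(R, 1)) = Mul(-1085, Add(1, R)) = Add(-1085, Mul(-1085, R)))
Add(-82928, Function('B')(H)) = Add(-82928, Add(-1085, Mul(-1085, Rational(-204, 23)))) = Add(-82928, Add(-1085, Rational(221340, 23))) = Add(-82928, Rational(196385, 23)) = Rational(-1710959, 23)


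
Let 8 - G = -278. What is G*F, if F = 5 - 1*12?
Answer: -2002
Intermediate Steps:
G = 286 (G = 8 - 1*(-278) = 8 + 278 = 286)
F = -7 (F = 5 - 12 = -7)
G*F = 286*(-7) = -2002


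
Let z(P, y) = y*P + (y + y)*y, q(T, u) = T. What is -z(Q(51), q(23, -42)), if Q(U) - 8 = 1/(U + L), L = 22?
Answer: -90689/73 ≈ -1242.3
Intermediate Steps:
Q(U) = 8 + 1/(22 + U) (Q(U) = 8 + 1/(U + 22) = 8 + 1/(22 + U))
z(P, y) = 2*y**2 + P*y (z(P, y) = P*y + (2*y)*y = P*y + 2*y**2 = 2*y**2 + P*y)
-z(Q(51), q(23, -42)) = -23*((177 + 8*51)/(22 + 51) + 2*23) = -23*((177 + 408)/73 + 46) = -23*((1/73)*585 + 46) = -23*(585/73 + 46) = -23*3943/73 = -1*90689/73 = -90689/73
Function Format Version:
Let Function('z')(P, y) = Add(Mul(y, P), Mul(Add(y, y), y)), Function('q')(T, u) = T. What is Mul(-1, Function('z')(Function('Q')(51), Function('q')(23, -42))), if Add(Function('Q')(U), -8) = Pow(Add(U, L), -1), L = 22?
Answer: Rational(-90689, 73) ≈ -1242.3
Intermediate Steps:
Function('Q')(U) = Add(8, Pow(Add(22, U), -1)) (Function('Q')(U) = Add(8, Pow(Add(U, 22), -1)) = Add(8, Pow(Add(22, U), -1)))
Function('z')(P, y) = Add(Mul(2, Pow(y, 2)), Mul(P, y)) (Function('z')(P, y) = Add(Mul(P, y), Mul(Mul(2, y), y)) = Add(Mul(P, y), Mul(2, Pow(y, 2))) = Add(Mul(2, Pow(y, 2)), Mul(P, y)))
Mul(-1, Function('z')(Function('Q')(51), Function('q')(23, -42))) = Mul(-1, Mul(23, Add(Mul(Pow(Add(22, 51), -1), Add(177, Mul(8, 51))), Mul(2, 23)))) = Mul(-1, Mul(23, Add(Mul(Pow(73, -1), Add(177, 408)), 46))) = Mul(-1, Mul(23, Add(Mul(Rational(1, 73), 585), 46))) = Mul(-1, Mul(23, Add(Rational(585, 73), 46))) = Mul(-1, Mul(23, Rational(3943, 73))) = Mul(-1, Rational(90689, 73)) = Rational(-90689, 73)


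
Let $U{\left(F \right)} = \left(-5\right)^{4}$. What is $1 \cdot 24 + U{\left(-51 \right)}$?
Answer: $649$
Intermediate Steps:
$U{\left(F \right)} = 625$
$1 \cdot 24 + U{\left(-51 \right)} = 1 \cdot 24 + 625 = 24 + 625 = 649$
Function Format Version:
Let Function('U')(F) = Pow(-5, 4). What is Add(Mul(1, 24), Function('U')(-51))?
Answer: 649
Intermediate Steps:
Function('U')(F) = 625
Add(Mul(1, 24), Function('U')(-51)) = Add(Mul(1, 24), 625) = Add(24, 625) = 649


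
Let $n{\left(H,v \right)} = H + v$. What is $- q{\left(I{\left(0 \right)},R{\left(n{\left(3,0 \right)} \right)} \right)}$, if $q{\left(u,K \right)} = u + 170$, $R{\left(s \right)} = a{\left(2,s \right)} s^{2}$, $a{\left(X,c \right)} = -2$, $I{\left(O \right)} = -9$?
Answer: $-161$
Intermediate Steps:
$R{\left(s \right)} = - 2 s^{2}$
$q{\left(u,K \right)} = 170 + u$
$- q{\left(I{\left(0 \right)},R{\left(n{\left(3,0 \right)} \right)} \right)} = - (170 - 9) = \left(-1\right) 161 = -161$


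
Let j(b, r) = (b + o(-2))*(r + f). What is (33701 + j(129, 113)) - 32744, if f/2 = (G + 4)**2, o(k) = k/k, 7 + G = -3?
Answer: 25007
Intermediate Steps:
G = -10 (G = -7 - 3 = -10)
o(k) = 1
f = 72 (f = 2*(-10 + 4)**2 = 2*(-6)**2 = 2*36 = 72)
j(b, r) = (1 + b)*(72 + r) (j(b, r) = (b + 1)*(r + 72) = (1 + b)*(72 + r))
(33701 + j(129, 113)) - 32744 = (33701 + (72 + 113 + 72*129 + 129*113)) - 32744 = (33701 + (72 + 113 + 9288 + 14577)) - 32744 = (33701 + 24050) - 32744 = 57751 - 32744 = 25007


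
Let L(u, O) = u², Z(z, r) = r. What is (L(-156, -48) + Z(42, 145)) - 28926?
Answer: -4445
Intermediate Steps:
(L(-156, -48) + Z(42, 145)) - 28926 = ((-156)² + 145) - 28926 = (24336 + 145) - 28926 = 24481 - 28926 = -4445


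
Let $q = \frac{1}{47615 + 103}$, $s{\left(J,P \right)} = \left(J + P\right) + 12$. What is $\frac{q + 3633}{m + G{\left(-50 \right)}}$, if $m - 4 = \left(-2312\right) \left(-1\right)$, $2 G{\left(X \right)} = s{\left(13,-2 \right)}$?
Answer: $\frac{34671899}{22212729} \approx 1.5609$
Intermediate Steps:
$s{\left(J,P \right)} = 12 + J + P$
$G{\left(X \right)} = \frac{23}{2}$ ($G{\left(X \right)} = \frac{12 + 13 - 2}{2} = \frac{1}{2} \cdot 23 = \frac{23}{2}$)
$q = \frac{1}{47718} \approx 2.0956 \cdot 10^{-5}$
$m = 2316$ ($m = 4 - -2312 = 4 + 2312 = 2316$)
$\frac{q + 3633}{m + G{\left(-50 \right)}} = \frac{\frac{1}{47718} + 3633}{2316 + \frac{23}{2}} = \frac{173359495}{47718 \cdot \frac{4655}{2}} = \frac{173359495}{47718} \cdot \frac{2}{4655} = \frac{34671899}{22212729}$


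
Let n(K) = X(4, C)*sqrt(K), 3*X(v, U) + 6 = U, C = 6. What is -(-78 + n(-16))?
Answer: 78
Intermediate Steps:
X(v, U) = -2 + U/3
n(K) = 0 (n(K) = (-2 + (1/3)*6)*sqrt(K) = (-2 + 2)*sqrt(K) = 0*sqrt(K) = 0)
-(-78 + n(-16)) = -(-78 + 0) = -1*(-78) = 78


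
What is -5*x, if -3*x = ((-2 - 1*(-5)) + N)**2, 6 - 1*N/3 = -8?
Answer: 3375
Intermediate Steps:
N = 42 (N = 18 - 3*(-8) = 18 + 24 = 42)
x = -675 (x = -((-2 - 1*(-5)) + 42)**2/3 = -((-2 + 5) + 42)**2/3 = -(3 + 42)**2/3 = -1/3*45**2 = -1/3*2025 = -675)
-5*x = -5*(-675) = 3375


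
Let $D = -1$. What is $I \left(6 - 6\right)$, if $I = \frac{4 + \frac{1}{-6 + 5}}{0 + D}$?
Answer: $0$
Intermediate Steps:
$I = -3$ ($I = \frac{4 + \frac{1}{-6 + 5}}{0 - 1} = \frac{4 + \frac{1}{-1}}{-1} = \left(4 - 1\right) \left(-1\right) = 3 \left(-1\right) = -3$)
$I \left(6 - 6\right) = - 3 \left(6 - 6\right) = \left(-3\right) 0 = 0$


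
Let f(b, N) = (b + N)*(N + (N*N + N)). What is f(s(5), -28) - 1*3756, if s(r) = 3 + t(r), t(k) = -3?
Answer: -24140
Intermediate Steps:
s(r) = 0 (s(r) = 3 - 3 = 0)
f(b, N) = (N + b)*(N² + 2*N) (f(b, N) = (N + b)*(N + (N² + N)) = (N + b)*(N + (N + N²)) = (N + b)*(N² + 2*N))
f(s(5), -28) - 1*3756 = -28*((-28)² + 2*(-28) + 2*0 - 28*0) - 1*3756 = -28*(784 - 56 + 0 + 0) - 3756 = -28*728 - 3756 = -20384 - 3756 = -24140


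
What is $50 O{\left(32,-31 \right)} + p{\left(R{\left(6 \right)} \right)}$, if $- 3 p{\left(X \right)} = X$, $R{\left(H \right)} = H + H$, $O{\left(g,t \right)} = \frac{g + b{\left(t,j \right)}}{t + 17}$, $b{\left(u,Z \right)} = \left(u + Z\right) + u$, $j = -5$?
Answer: $121$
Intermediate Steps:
$b{\left(u,Z \right)} = Z + 2 u$ ($b{\left(u,Z \right)} = \left(Z + u\right) + u = Z + 2 u$)
$O{\left(g,t \right)} = \frac{-5 + g + 2 t}{17 + t}$ ($O{\left(g,t \right)} = \frac{g + \left(-5 + 2 t\right)}{t + 17} = \frac{-5 + g + 2 t}{17 + t}$)
$R{\left(H \right)} = 2 H$
$p{\left(X \right)} = - \frac{X}{3}$
$50 O{\left(32,-31 \right)} + p{\left(R{\left(6 \right)} \right)} = 50 \frac{-5 + 32 + 2 \left(-31\right)}{17 - 31} - \frac{2 \cdot 6}{3} = 50 \frac{-5 + 32 - 62}{-14} - 4 = 50 \left(\left(- \frac{1}{14}\right) \left(-35\right)\right) - 4 = 50 \cdot \frac{5}{2} - 4 = 125 - 4 = 121$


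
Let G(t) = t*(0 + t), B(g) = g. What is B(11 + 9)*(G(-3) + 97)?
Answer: 2120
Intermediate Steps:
G(t) = t² (G(t) = t*t = t²)
B(11 + 9)*(G(-3) + 97) = (11 + 9)*((-3)² + 97) = 20*(9 + 97) = 20*106 = 2120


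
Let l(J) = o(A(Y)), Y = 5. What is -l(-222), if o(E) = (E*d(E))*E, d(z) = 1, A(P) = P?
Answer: -25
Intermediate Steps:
o(E) = E² (o(E) = (E*1)*E = E*E = E²)
l(J) = 25 (l(J) = 5² = 25)
-l(-222) = -1*25 = -25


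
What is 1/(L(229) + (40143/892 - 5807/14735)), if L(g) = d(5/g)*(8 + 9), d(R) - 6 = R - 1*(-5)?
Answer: 3009888980/698235389729 ≈ 0.0043107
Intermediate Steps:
d(R) = 11 + R (d(R) = 6 + (R - 1*(-5)) = 6 + (R + 5) = 6 + (5 + R) = 11 + R)
L(g) = 187 + 85/g (L(g) = (11 + 5/g)*(8 + 9) = (11 + 5/g)*17 = 187 + 85/g)
1/(L(229) + (40143/892 - 5807/14735)) = 1/((187 + 85/229) + (40143/892 - 5807/14735)) = 1/(42908/229 + 586327261/13143620) = 1/(698235389729/3009888980) = 3009888980/698235389729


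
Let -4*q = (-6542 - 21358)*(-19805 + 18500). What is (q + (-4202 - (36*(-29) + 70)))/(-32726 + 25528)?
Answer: 9105603/7198 ≈ 1265.0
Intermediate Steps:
q = -9102375 (q = -(-6542 - 21358)*(-19805 + 18500)/4 = -(-6975)*(-1305) = -¼*36409500 = -9102375)
(q + (-4202 - (36*(-29) + 70)))/(-32726 + 25528) = (-9102375 + (-4202 - (36*(-29) + 70)))/(-32726 + 25528) = (-9102375 + (-4202 - (-1044 + 70)))/(-7198) = (-9102375 + (-4202 - 1*(-974)))*(-1/7198) = (-9102375 + (-4202 + 974))*(-1/7198) = (-9102375 - 3228)*(-1/7198) = -9105603*(-1/7198) = 9105603/7198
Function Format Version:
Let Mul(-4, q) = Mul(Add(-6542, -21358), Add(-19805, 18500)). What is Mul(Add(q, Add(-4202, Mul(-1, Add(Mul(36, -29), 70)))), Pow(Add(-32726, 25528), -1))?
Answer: Rational(9105603, 7198) ≈ 1265.0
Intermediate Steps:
q = -9102375 (q = Mul(Rational(-1, 4), Mul(Add(-6542, -21358), Add(-19805, 18500))) = Mul(Rational(-1, 4), Mul(-27900, -1305)) = Mul(Rational(-1, 4), 36409500) = -9102375)
Mul(Add(q, Add(-4202, Mul(-1, Add(Mul(36, -29), 70)))), Pow(Add(-32726, 25528), -1)) = Mul(Add(-9102375, Add(-4202, Mul(-1, Add(Mul(36, -29), 70)))), Pow(Add(-32726, 25528), -1)) = Mul(Add(-9102375, Add(-4202, Mul(-1, Add(-1044, 70)))), Pow(-7198, -1)) = Mul(Add(-9102375, Add(-4202, Mul(-1, -974))), Rational(-1, 7198)) = Mul(Add(-9102375, Add(-4202, 974)), Rational(-1, 7198)) = Mul(Add(-9102375, -3228), Rational(-1, 7198)) = Mul(-9105603, Rational(-1, 7198)) = Rational(9105603, 7198)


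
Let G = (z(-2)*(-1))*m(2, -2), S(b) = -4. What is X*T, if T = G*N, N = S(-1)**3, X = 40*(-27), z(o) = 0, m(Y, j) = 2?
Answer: 0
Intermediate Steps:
X = -1080
N = -64 (N = (-4)**3 = -64)
G = 0 (G = (0*(-1))*2 = 0*2 = 0)
T = 0 (T = 0*(-64) = 0)
X*T = -1080*0 = 0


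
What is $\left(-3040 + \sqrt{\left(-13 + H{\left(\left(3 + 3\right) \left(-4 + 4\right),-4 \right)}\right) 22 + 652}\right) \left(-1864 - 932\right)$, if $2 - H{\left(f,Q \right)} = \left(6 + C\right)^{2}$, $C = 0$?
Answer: $8499840 - 2796 i \sqrt{382} \approx 8.4998 \cdot 10^{6} - 54647.0 i$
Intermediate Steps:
$H{\left(f,Q \right)} = -34$ ($H{\left(f,Q \right)} = 2 - \left(6 + 0\right)^{2} = 2 - 6^{2} = 2 - 36 = -34$)
$\left(-3040 + \sqrt{\left(-13 + H{\left(\left(3 + 3\right) \left(-4 + 4\right),-4 \right)}\right) 22 + 652}\right) \left(-1864 - 932\right) = \left(-3040 + \sqrt{\left(-13 - 34\right) 22 + 652}\right) \left(-1864 - 932\right) = \left(-3040 + \sqrt{\left(-47\right) 22 + 652}\right) \left(-2796\right) = \left(-3040 + \sqrt{-1034 + 652}\right) \left(-2796\right) = \left(-3040 + \sqrt{-382}\right) \left(-2796\right) = \left(-3040 + i \sqrt{382}\right) \left(-2796\right) = 8499840 - 2796 i \sqrt{382}$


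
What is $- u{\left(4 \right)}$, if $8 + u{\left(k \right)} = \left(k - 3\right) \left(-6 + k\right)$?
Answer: $10$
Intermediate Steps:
$u{\left(k \right)} = -8 + \left(-6 + k\right) \left(-3 + k\right)$ ($u{\left(k \right)} = -8 + \left(k - 3\right) \left(-6 + k\right) = -8 + \left(-3 + k\right) \left(-6 + k\right) = -8 + \left(-6 + k\right) \left(-3 + k\right)$)
$- u{\left(4 \right)} = - (10 + 4^{2} - 36) = - (10 + 16 - 36) = \left(-1\right) \left(-10\right) = 10$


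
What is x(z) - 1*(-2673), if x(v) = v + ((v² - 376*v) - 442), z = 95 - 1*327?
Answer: 143055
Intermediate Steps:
z = -232 (z = 95 - 327 = -232)
x(v) = -442 + v² - 375*v (x(v) = v + (-442 + v² - 376*v) = -442 + v² - 375*v)
x(z) - 1*(-2673) = (-442 + (-232)² - 375*(-232)) - 1*(-2673) = (-442 + 53824 + 87000) + 2673 = 140382 + 2673 = 143055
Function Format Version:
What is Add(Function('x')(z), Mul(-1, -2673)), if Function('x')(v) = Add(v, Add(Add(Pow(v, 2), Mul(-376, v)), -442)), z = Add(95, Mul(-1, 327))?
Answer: 143055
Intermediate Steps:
z = -232 (z = Add(95, -327) = -232)
Function('x')(v) = Add(-442, Pow(v, 2), Mul(-375, v)) (Function('x')(v) = Add(v, Add(-442, Pow(v, 2), Mul(-376, v))) = Add(-442, Pow(v, 2), Mul(-375, v)))
Add(Function('x')(z), Mul(-1, -2673)) = Add(Add(-442, Pow(-232, 2), Mul(-375, -232)), Mul(-1, -2673)) = Add(Add(-442, 53824, 87000), 2673) = Add(140382, 2673) = 143055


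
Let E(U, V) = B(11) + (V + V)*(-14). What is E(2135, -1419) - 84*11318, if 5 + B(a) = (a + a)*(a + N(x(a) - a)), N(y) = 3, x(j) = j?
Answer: -910677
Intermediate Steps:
B(a) = -5 + 2*a*(3 + a) (B(a) = -5 + (a + a)*(a + 3) = -5 + (2*a)*(3 + a) = -5 + 2*a*(3 + a))
E(U, V) = 303 - 28*V (E(U, V) = (-5 + 2*11² + 6*11) + (V + V)*(-14) = (-5 + 2*121 + 66) + (2*V)*(-14) = (-5 + 242 + 66) - 28*V = 303 - 28*V)
E(2135, -1419) - 84*11318 = (303 - 28*(-1419)) - 84*11318 = (303 + 39732) - 1*950712 = 40035 - 950712 = -910677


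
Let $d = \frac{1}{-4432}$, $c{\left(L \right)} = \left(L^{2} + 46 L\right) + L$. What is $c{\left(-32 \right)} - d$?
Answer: $- \frac{2127359}{4432} \approx -480.0$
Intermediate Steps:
$c{\left(L \right)} = L^{2} + 47 L$
$d = - \frac{1}{4432} \approx -0.00022563$
$c{\left(-32 \right)} - d = - 32 \left(47 - 32\right) - - \frac{1}{4432} = \left(-32\right) 15 + \frac{1}{4432} = -480 + \frac{1}{4432} = - \frac{2127359}{4432}$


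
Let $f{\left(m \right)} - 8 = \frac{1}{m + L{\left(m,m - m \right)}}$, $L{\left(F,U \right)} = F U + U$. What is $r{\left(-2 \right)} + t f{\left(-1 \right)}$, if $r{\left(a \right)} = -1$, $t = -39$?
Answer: $-274$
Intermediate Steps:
$L{\left(F,U \right)} = U + F U$
$f{\left(m \right)} = 8 + \frac{1}{m}$ ($f{\left(m \right)} = 8 + \frac{1}{m + \left(m - m\right) \left(1 + m\right)} = 8 + \frac{1}{m + 0 \left(1 + m\right)} = 8 + \frac{1}{m + 0} = 8 + \frac{1}{m}$)
$r{\left(-2 \right)} + t f{\left(-1 \right)} = -1 - 39 \left(8 + \frac{1}{-1}\right) = -1 - 39 \left(8 - 1\right) = -1 - 273 = -274$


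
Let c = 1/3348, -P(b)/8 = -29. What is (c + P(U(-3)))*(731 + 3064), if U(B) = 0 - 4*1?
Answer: 982572305/1116 ≈ 8.8044e+5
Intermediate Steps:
U(B) = -4 (U(B) = 0 - 4 = -4)
P(b) = 232 (P(b) = -8*(-29) = 232)
c = 1/3348 ≈ 0.00029869
(c + P(U(-3)))*(731 + 3064) = (1/3348 + 232)*(731 + 3064) = (776737/3348)*3795 = 982572305/1116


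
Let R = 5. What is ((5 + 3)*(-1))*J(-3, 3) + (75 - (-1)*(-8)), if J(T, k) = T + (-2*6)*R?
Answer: 571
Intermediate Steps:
J(T, k) = -60 + T (J(T, k) = T - 2*6*5 = T - 12*5 = T - 60 = -60 + T)
((5 + 3)*(-1))*J(-3, 3) + (75 - (-1)*(-8)) = ((5 + 3)*(-1))*(-60 - 3) + (75 - (-1)*(-8)) = (8*(-1))*(-63) + (75 - 1*8) = -8*(-63) + (75 - 8) = 504 + 67 = 571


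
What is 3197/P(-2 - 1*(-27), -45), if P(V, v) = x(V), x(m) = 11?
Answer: 3197/11 ≈ 290.64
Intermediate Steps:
P(V, v) = 11
3197/P(-2 - 1*(-27), -45) = 3197/11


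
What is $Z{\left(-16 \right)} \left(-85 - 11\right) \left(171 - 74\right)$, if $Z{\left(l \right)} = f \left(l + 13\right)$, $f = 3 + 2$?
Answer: $139680$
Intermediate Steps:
$f = 5$
$Z{\left(l \right)} = 65 + 5 l$ ($Z{\left(l \right)} = 5 \left(l + 13\right) = 5 \left(13 + l\right) = 65 + 5 l$)
$Z{\left(-16 \right)} \left(-85 - 11\right) \left(171 - 74\right) = \left(65 + 5 \left(-16\right)\right) \left(-85 - 11\right) \left(171 - 74\right) = \left(65 - 80\right) \left(\left(-96\right) 97\right) = \left(-15\right) \left(-9312\right) = 139680$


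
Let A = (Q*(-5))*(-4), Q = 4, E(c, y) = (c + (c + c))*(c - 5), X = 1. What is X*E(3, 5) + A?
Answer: 62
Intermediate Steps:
E(c, y) = 3*c*(-5 + c) (E(c, y) = (c + 2*c)*(-5 + c) = (3*c)*(-5 + c) = 3*c*(-5 + c))
A = 80 (A = (4*(-5))*(-4) = -20*(-4) = 80)
X*E(3, 5) + A = 1*(3*3*(-5 + 3)) + 80 = 1*(3*3*(-2)) + 80 = 1*(-18) + 80 = -18 + 80 = 62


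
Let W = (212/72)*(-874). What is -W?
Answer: 23161/9 ≈ 2573.4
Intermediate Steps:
W = -23161/9 (W = (212*(1/72))*(-874) = (53/18)*(-874) = -23161/9 ≈ -2573.4)
-W = -1*(-23161/9) = 23161/9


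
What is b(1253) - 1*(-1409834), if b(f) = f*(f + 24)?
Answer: 3009915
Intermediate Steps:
b(f) = f*(24 + f)
b(1253) - 1*(-1409834) = 1253*(24 + 1253) - 1*(-1409834) = 1253*1277 + 1409834 = 1600081 + 1409834 = 3009915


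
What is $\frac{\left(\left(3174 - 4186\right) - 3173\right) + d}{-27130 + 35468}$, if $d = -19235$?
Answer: $- \frac{11710}{4169} \approx -2.8088$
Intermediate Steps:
$\frac{\left(\left(3174 - 4186\right) - 3173\right) + d}{-27130 + 35468} = \frac{\left(\left(3174 - 4186\right) - 3173\right) - 19235}{-27130 + 35468} = \frac{\left(-1012 - 3173\right) - 19235}{8338} = \left(-4185 - 19235\right) \frac{1}{8338} = \left(-23420\right) \frac{1}{8338} = - \frac{11710}{4169}$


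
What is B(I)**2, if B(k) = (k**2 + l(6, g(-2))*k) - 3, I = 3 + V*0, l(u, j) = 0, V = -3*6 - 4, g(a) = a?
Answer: 36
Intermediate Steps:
V = -22 (V = -18 - 4 = -22)
I = 3 (I = 3 - 22*0 = 3 + 0 = 3)
B(k) = -3 + k**2 (B(k) = (k**2 + 0*k) - 3 = (k**2 + 0) - 3 = k**2 - 3 = -3 + k**2)
B(I)**2 = (-3 + 3**2)**2 = (-3 + 9)**2 = 6**2 = 36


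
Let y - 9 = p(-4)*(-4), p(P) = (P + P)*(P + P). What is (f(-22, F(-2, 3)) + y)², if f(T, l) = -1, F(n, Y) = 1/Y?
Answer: 61504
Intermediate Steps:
p(P) = 4*P² (p(P) = (2*P)*(2*P) = 4*P²)
y = -247 (y = 9 + (4*(-4)²)*(-4) = 9 + (4*16)*(-4) = 9 + 64*(-4) = 9 - 256 = -247)
(f(-22, F(-2, 3)) + y)² = (-1 - 247)² = (-248)² = 61504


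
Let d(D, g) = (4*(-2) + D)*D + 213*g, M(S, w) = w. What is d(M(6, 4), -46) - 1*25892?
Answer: -35706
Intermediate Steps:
d(D, g) = 213*g + D*(-8 + D) (d(D, g) = (-8 + D)*D + 213*g = D*(-8 + D) + 213*g = 213*g + D*(-8 + D))
d(M(6, 4), -46) - 1*25892 = (4² - 8*4 + 213*(-46)) - 1*25892 = (16 - 32 - 9798) - 25892 = -9814 - 25892 = -35706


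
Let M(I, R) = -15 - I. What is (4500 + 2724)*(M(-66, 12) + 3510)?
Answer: 25724664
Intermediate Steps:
(4500 + 2724)*(M(-66, 12) + 3510) = (4500 + 2724)*((-15 - 1*(-66)) + 3510) = 7224*((-15 + 66) + 3510) = 7224*(51 + 3510) = 7224*3561 = 25724664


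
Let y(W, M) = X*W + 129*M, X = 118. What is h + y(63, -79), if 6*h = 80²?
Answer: -5071/3 ≈ -1690.3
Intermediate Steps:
y(W, M) = 118*W + 129*M
h = 3200/3 (h = (⅙)*80² = (⅙)*6400 = 3200/3 ≈ 1066.7)
h + y(63, -79) = 3200/3 + (118*63 + 129*(-79)) = 3200/3 + (7434 - 10191) = 3200/3 - 2757 = -5071/3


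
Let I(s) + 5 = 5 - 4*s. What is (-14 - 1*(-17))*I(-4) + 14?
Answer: 62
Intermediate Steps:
I(s) = -4*s (I(s) = -5 + (5 - 4*s) = -4*s)
(-14 - 1*(-17))*I(-4) + 14 = (-14 - 1*(-17))*(-4*(-4)) + 14 = (-14 + 17)*16 + 14 = 3*16 + 14 = 48 + 14 = 62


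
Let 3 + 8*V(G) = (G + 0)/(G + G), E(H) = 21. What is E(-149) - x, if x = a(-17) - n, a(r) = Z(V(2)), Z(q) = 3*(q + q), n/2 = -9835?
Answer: -157177/8 ≈ -19647.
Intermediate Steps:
V(G) = -5/16 (V(G) = -3/8 + ((G + 0)/(G + G))/8 = -3/8 + (G/((2*G)))/8 = -3/8 + (G*(1/(2*G)))/8 = -3/8 + (⅛)*(½) = -3/8 + 1/16 = -5/16)
n = -19670 (n = 2*(-9835) = -19670)
Z(q) = 6*q (Z(q) = 3*(2*q) = 6*q)
a(r) = -15/8 (a(r) = 6*(-5/16) = -15/8)
x = 157345/8 (x = -15/8 - 1*(-19670) = -15/8 + 19670 = 157345/8 ≈ 19668.)
E(-149) - x = 21 - 1*157345/8 = 21 - 157345/8 = -157177/8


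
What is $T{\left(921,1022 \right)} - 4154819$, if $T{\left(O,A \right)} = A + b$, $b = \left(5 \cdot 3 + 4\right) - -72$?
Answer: $-4153706$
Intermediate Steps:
$b = 91$ ($b = \left(15 + 4\right) + 72 = 19 + 72 = 91$)
$T{\left(O,A \right)} = 91 + A$ ($T{\left(O,A \right)} = A + 91 = 91 + A$)
$T{\left(921,1022 \right)} - 4154819 = \left(91 + 1022\right) - 4154819 = 1113 - 4154819 = -4153706$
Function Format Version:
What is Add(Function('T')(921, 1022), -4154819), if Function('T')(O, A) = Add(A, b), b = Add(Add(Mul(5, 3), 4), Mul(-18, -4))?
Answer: -4153706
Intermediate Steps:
b = 91 (b = Add(Add(15, 4), 72) = Add(19, 72) = 91)
Function('T')(O, A) = Add(91, A) (Function('T')(O, A) = Add(A, 91) = Add(91, A))
Add(Function('T')(921, 1022), -4154819) = Add(Add(91, 1022), -4154819) = Add(1113, -4154819) = -4153706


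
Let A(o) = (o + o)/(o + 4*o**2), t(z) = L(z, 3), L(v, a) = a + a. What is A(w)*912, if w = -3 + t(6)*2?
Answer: 1824/37 ≈ 49.297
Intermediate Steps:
L(v, a) = 2*a
t(z) = 6 (t(z) = 2*3 = 6)
w = 9 (w = -3 + 6*2 = -3 + 12 = 9)
A(o) = 2*o/(o + 4*o**2) (A(o) = (2*o)/(o + 4*o**2) = 2*o/(o + 4*o**2))
A(w)*912 = (2/(1 + 4*9))*912 = (2/(1 + 36))*912 = (2/37)*912 = 1824/37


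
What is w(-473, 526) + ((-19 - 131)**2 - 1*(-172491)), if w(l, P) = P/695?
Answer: 135519271/695 ≈ 1.9499e+5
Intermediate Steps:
w(l, P) = P/695 (w(l, P) = P*(1/695) = P/695)
w(-473, 526) + ((-19 - 131)**2 - 1*(-172491)) = (1/695)*526 + ((-19 - 131)**2 - 1*(-172491)) = 526/695 + ((-150)**2 + 172491) = 526/695 + (22500 + 172491) = 526/695 + 194991 = 135519271/695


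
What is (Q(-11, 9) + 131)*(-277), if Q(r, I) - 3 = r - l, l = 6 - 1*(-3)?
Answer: -31578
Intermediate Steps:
l = 9 (l = 6 + 3 = 9)
Q(r, I) = -6 + r (Q(r, I) = 3 + (r - 1*9) = 3 + (r - 9) = 3 + (-9 + r) = -6 + r)
(Q(-11, 9) + 131)*(-277) = ((-6 - 11) + 131)*(-277) = (-17 + 131)*(-277) = 114*(-277) = -31578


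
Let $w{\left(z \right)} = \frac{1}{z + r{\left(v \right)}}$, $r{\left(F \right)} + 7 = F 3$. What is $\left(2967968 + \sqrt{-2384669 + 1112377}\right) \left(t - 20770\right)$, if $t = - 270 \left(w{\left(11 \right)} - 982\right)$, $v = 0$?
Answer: $725082002320 + 488605 i \sqrt{318073} \approx 7.2508 \cdot 10^{11} + 2.7556 \cdot 10^{8} i$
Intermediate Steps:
$r{\left(F \right)} = -7 + 3 F$ ($r{\left(F \right)} = -7 + F 3 = -7 + 3 F$)
$w{\left(z \right)} = \frac{1}{-7 + z}$ ($w{\left(z \right)} = \frac{1}{z + \left(-7 + 3 \cdot 0\right)} = \frac{1}{z + \left(-7 + 0\right)} = \frac{1}{z - 7} = \frac{1}{-7 + z}$)
$t = \frac{530145}{2}$ ($t = - 270 \left(\frac{1}{-7 + 11} - 982\right) = - 270 \left(\frac{1}{4} - 982\right) = \left(-270\right) \left(- \frac{3927}{4}\right) = \frac{530145}{2} \approx 2.6507 \cdot 10^{5}$)
$\left(2967968 + \sqrt{-2384669 + 1112377}\right) \left(t - 20770\right) = \left(2967968 + \sqrt{-2384669 + 1112377}\right) \left(\frac{530145}{2} - 20770\right) = \left(2967968 + \sqrt{-1272292}\right) \frac{488605}{2} = \left(2967968 + 2 i \sqrt{318073}\right) \frac{488605}{2} = 725082002320 + 488605 i \sqrt{318073}$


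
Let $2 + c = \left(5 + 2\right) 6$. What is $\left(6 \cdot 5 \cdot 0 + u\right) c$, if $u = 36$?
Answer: $1440$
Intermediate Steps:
$c = 40$ ($c = -2 + \left(5 + 2\right) 6 = -2 + 7 \cdot 6 = -2 + 42 = 40$)
$\left(6 \cdot 5 \cdot 0 + u\right) c = \left(6 \cdot 5 \cdot 0 + 36\right) 40 = \left(30 \cdot 0 + 36\right) 40 = \left(0 + 36\right) 40 = 36 \cdot 40 = 1440$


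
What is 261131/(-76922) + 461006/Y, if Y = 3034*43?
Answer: 696915505/5017698982 ≈ 0.13889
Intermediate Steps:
Y = 130462
261131/(-76922) + 461006/Y = 261131/(-76922) + 461006/130462 = 261131*(-1/76922) + 461006*(1/130462) = -261131/76922 + 230503/65231 = 696915505/5017698982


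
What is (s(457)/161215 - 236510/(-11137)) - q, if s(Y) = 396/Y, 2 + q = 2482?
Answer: -2017467922068498/820521314935 ≈ -2458.8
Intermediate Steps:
q = 2480 (q = -2 + 2482 = 2480)
(s(457)/161215 - 236510/(-11137)) - q = ((396/457)/161215 - 236510/(-11137)) - 1*2480 = ((396*(1/457))*(1/161215) - 236510*(-1/11137)) - 2480 = ((396/457)*(1/161215) + 236510/11137) - 2480 = (396/73675255 + 236510/11137) - 2480 = 17424938970302/820521314935 - 2480 = -2017467922068498/820521314935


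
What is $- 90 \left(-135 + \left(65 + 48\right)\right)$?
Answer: $1980$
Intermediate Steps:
$- 90 \left(-135 + \left(65 + 48\right)\right) = - 90 \left(-135 + 113\right) = \left(-90\right) \left(-22\right) = 1980$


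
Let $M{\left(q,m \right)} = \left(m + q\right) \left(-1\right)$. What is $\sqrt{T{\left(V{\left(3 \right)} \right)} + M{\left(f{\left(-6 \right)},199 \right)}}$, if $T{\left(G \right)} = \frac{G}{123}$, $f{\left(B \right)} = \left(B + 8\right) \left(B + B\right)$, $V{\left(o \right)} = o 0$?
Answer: $5 i \sqrt{7} \approx 13.229 i$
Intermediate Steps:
$V{\left(o \right)} = 0$
$f{\left(B \right)} = 2 B \left(8 + B\right)$ ($f{\left(B \right)} = \left(8 + B\right) 2 B = 2 B \left(8 + B\right)$)
$M{\left(q,m \right)} = - m - q$
$T{\left(G \right)} = \frac{G}{123}$ ($T{\left(G \right)} = G \frac{1}{123} = \frac{G}{123}$)
$\sqrt{T{\left(V{\left(3 \right)} \right)} + M{\left(f{\left(-6 \right)},199 \right)}} = \sqrt{\frac{1}{123} \cdot 0 - \left(199 + 2 \left(-6\right) \left(8 - 6\right)\right)} = \sqrt{0 - \left(199 + 2 \left(-6\right) 2\right)} = \sqrt{0 - 175} = \sqrt{-175} = 5 i \sqrt{7}$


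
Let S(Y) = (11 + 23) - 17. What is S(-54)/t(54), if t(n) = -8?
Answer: -17/8 ≈ -2.1250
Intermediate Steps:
S(Y) = 17 (S(Y) = 34 - 17 = 17)
S(-54)/t(54) = 17/(-8) = 17*(-⅛) = -17/8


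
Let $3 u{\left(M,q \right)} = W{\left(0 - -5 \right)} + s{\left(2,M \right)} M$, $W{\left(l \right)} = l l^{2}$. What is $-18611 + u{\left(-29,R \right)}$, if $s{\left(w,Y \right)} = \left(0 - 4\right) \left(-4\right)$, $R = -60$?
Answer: $-18724$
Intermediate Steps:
$s{\left(w,Y \right)} = 16$ ($s{\left(w,Y \right)} = \left(-4\right) \left(-4\right) = 16$)
$W{\left(l \right)} = l^{3}$
$u{\left(M,q \right)} = \frac{125}{3} + \frac{16 M}{3}$ ($u{\left(M,q \right)} = \frac{\left(0 - -5\right)^{3} + 16 M}{3} = \frac{\left(0 + 5\right)^{3} + 16 M}{3} = \frac{5^{3} + 16 M}{3} = \frac{125 + 16 M}{3} = \frac{125}{3} + \frac{16 M}{3}$)
$-18611 + u{\left(-29,R \right)} = -18611 + \left(\frac{125}{3} + \frac{16}{3} \left(-29\right)\right) = -18611 + \left(\frac{125}{3} - \frac{464}{3}\right) = -18611 - 113 = -18724$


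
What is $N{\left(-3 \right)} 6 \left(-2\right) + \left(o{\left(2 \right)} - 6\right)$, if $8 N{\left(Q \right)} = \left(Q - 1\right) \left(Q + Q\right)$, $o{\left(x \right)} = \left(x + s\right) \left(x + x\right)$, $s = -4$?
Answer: $-50$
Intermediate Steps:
$o{\left(x \right)} = 2 x \left(-4 + x\right)$ ($o{\left(x \right)} = \left(x - 4\right) \left(x + x\right) = \left(-4 + x\right) 2 x = 2 x \left(-4 + x\right)$)
$N{\left(Q \right)} = \frac{Q \left(-1 + Q\right)}{4}$ ($N{\left(Q \right)} = \frac{\left(Q - 1\right) \left(Q + Q\right)}{8} = \frac{\left(-1 + Q\right) 2 Q}{8} = \frac{2 Q \left(-1 + Q\right)}{8} = \frac{Q \left(-1 + Q\right)}{4}$)
$N{\left(-3 \right)} 6 \left(-2\right) + \left(o{\left(2 \right)} - 6\right) = \frac{1}{4} \left(-3\right) \left(-1 - 3\right) 6 \left(-2\right) + \left(2 \cdot 2 \left(-4 + 2\right) - 6\right) = \frac{1}{4} \left(-3\right) \left(-4\right) \left(-12\right) + \left(2 \cdot 2 \left(-2\right) - 6\right) = 3 \left(-12\right) - 14 = -36 - 14 = -50$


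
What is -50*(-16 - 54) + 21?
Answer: 3521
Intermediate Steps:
-50*(-16 - 54) + 21 = -50*(-70) + 21 = 3500 + 21 = 3521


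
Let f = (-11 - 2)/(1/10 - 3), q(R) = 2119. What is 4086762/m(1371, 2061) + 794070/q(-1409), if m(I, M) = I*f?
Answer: 5034137279/4841915 ≈ 1039.7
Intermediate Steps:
f = 130/29 (f = -13/(⅒ - 3) = -13/(-29/10) = -13*(-10/29) = 130/29 ≈ 4.4828)
m(I, M) = 130*I/29 (m(I, M) = I*(130/29) = 130*I/29)
4086762/m(1371, 2061) + 794070/q(-1409) = 4086762/(((130/29)*1371)) + 794070/2119 = 4086762/(178230/29) + 794070*(1/2119) = 4086762*(29/178230) + 794070/2119 = 19752683/29705 + 794070/2119 = 5034137279/4841915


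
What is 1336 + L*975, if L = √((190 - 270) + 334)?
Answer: 1336 + 975*√254 ≈ 16875.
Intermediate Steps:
L = √254 (L = √(-80 + 334) = √254 ≈ 15.937)
1336 + L*975 = 1336 + √254*975 = 1336 + 975*√254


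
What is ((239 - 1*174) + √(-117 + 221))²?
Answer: 4329 + 260*√26 ≈ 5654.7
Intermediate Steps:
((239 - 1*174) + √(-117 + 221))² = ((239 - 174) + √104)² = (65 + 2*√26)²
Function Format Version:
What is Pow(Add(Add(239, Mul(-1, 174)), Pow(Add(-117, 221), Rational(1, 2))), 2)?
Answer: Add(4329, Mul(260, Pow(26, Rational(1, 2)))) ≈ 5654.7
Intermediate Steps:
Pow(Add(Add(239, Mul(-1, 174)), Pow(Add(-117, 221), Rational(1, 2))), 2) = Pow(Add(Add(239, -174), Pow(104, Rational(1, 2))), 2) = Pow(Add(65, Mul(2, Pow(26, Rational(1, 2)))), 2)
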